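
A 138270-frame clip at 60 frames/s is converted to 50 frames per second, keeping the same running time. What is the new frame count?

115225 frames

Target frames = source frames × (target rate / source rate) = 138270 × (50)/(60) = 138270 × 5/6 = 115225.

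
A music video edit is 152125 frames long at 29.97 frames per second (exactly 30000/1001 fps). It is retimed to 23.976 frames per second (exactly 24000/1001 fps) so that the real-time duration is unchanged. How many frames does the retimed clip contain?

121700 frames

Target frames = source frames × (target rate / source rate) = 152125 × (24000/1001)/(30000/1001) = 152125 × 4/5 = 121700.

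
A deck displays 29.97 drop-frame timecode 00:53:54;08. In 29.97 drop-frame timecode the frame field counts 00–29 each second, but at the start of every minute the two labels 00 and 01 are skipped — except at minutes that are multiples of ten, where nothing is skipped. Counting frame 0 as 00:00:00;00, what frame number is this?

96932

As if non-drop at 30 labels/s: (0 × 3600 + 53 × 60 + 54) × 30 + 8 = 97028.
Minute boundaries passed: 53; those not divisible by 10: 53 − 5 = 48; dropped labels = 2 × 48 = 96.
Actual frame index = 97028 − 96 = 96932.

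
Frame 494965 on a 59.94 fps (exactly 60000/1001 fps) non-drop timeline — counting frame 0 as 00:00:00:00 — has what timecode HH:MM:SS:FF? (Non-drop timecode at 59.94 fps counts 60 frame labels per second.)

494965 ÷ 60 = 8249 full seconds, remainder 25 frames.
8249 s = 2 h 17 min 29 s.
Timecode: 02:17:29:25.

02:17:29:25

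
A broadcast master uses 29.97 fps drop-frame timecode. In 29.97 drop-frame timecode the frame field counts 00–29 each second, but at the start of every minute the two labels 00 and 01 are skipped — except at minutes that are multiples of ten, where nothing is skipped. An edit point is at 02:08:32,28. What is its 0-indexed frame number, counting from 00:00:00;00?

231156

Complete 10-minute blocks: 12, each 17982 frames → 215784.
Remaining 8 whole minutes in the current block: 1800 + 7 × 1798 = 14386 frames.
Within the current minute: 32 × 30 + 28 − 2 = 986 (labels ;00/;01 skipped at this minute). Total = 215784 + 14386 + 986 = 231156.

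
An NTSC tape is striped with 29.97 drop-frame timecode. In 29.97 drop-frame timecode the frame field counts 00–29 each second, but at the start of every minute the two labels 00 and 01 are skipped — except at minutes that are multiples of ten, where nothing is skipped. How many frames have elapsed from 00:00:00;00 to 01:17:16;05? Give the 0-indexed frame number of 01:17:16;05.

138945

As if non-drop at 30 labels/s: (1 × 3600 + 17 × 60 + 16) × 30 + 5 = 139085.
Minute boundaries passed: 77; those not divisible by 10: 77 − 7 = 70; dropped labels = 2 × 70 = 140.
Actual frame index = 139085 − 140 = 138945.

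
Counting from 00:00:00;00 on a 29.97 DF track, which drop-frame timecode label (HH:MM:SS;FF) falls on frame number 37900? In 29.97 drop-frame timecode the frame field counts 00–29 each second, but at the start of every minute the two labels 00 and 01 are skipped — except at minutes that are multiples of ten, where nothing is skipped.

00:21:04;18

Ten DF minutes hold 17982 frames, so frame 37900 lies in block 2 (frames 35964–53945) with 1936 frames into that block.
The block's first minute is 1800 frames and the rest 1798 each; 1936 frames reaches minute 1, so 2 × 18 + 1 × 2 = 38 labels have been skipped so far.
Adding those back, label number 37900 + 38 = 37938 at 30 labels/s is 1264 s + 18 f = 0 h 21 min 4 s frame 18, i.e. 00:21:04;18.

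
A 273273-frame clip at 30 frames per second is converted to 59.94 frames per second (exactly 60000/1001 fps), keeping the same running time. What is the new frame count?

Target frames = source frames × (target rate / source rate) = 273273 × (60000/1001)/(30) = 273273 × 2000/1001 = 546000.

546000 frames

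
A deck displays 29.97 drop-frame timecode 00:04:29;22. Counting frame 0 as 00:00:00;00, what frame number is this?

As if non-drop at 30 labels/s: (0 × 3600 + 4 × 60 + 29) × 30 + 22 = 8092.
Minute boundaries passed: 4; those not divisible by 10: 4 − 0 = 4; dropped labels = 2 × 4 = 8.
Actual frame index = 8092 − 8 = 8084.

8084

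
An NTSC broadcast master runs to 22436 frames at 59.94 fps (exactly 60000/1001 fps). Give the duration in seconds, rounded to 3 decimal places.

Running time = 22436 × 1001/60000 = 5614609/15000 s ≈ 374.307 s.

374.307 seconds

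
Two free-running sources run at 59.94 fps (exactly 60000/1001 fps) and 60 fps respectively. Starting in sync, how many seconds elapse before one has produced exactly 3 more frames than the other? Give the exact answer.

50.05 seconds

The gap grows by |60 − 60000/1001| = 60/1001 frames per second.
Time for a 3-frame gap: 3 ÷ (60/1001) = 50.05 s.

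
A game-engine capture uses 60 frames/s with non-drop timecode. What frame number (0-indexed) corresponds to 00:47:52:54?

Total seconds to the label: (0 × 3600 + 47 × 60 + 52) = 2872.
Frame index = 2872 × 60 + 54 = 172374.

frame 172374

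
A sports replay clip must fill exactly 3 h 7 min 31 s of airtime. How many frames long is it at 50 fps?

562550 frames

3 h 7 min 31 s = 11251 s.
Frames = 11251 × 50 = 562550.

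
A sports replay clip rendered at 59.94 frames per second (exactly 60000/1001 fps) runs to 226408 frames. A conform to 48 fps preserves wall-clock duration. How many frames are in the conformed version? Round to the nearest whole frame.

Frames at target rate = 226408 × (48) / (60000/1001) = 113317204/625 ≈ 181307.526.
Nearest whole frame: 181308.

181308 frames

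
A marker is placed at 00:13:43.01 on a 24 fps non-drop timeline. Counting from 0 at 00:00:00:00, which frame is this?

Total seconds to the label: (0 × 3600 + 13 × 60 + 43) = 823.
Frame index = 823 × 24 + 1 = 19753.

19753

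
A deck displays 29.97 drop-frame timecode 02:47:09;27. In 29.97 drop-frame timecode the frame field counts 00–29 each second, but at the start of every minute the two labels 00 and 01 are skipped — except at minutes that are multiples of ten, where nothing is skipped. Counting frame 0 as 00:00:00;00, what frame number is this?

300595

Complete 10-minute blocks: 16, each 17982 frames → 287712.
Remaining 7 whole minutes in the current block: 1800 + 6 × 1798 = 12588 frames.
Within the current minute: 9 × 30 + 27 − 2 = 295 (labels ;00/;01 skipped at this minute). Total = 287712 + 12588 + 295 = 300595.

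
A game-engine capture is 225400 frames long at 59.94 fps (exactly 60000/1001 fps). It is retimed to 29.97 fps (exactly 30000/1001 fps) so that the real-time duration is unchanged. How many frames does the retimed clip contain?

112700 frames

Target frames = source frames × (target rate / source rate) = 225400 × (30000/1001)/(60000/1001) = 225400 × 1/2 = 112700.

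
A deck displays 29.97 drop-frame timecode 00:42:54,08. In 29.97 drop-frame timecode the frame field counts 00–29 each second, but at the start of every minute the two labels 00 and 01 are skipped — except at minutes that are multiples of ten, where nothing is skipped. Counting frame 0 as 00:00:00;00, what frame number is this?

As if non-drop at 30 labels/s: (0 × 3600 + 42 × 60 + 54) × 30 + 8 = 77228.
Minute boundaries passed: 42; those not divisible by 10: 42 − 4 = 38; dropped labels = 2 × 38 = 76.
Actual frame index = 77228 − 76 = 77152.

77152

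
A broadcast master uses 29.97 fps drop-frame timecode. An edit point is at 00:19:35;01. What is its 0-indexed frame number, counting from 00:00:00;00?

Complete 10-minute blocks: 1, each 17982 frames → 17982.
Remaining 9 whole minutes in the current block: 1800 + 8 × 1798 = 16184 frames.
Within the current minute: 35 × 30 + 1 − 2 = 1049 (labels ;00/;01 skipped at this minute). Total = 17982 + 16184 + 1049 = 35215.

35215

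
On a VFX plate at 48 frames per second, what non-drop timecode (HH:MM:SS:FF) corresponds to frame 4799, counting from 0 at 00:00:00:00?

00:01:39:47

4799 ÷ 48 = 99 full seconds, remainder 47 frames.
99 s = 0 h 1 min 39 s.
Timecode: 00:01:39:47.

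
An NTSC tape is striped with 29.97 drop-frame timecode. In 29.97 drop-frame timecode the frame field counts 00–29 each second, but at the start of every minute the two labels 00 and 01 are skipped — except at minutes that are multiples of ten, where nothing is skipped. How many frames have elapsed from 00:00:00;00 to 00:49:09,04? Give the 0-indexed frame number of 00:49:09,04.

Complete 10-minute blocks: 4, each 17982 frames → 71928.
Remaining 9 whole minutes in the current block: 1800 + 8 × 1798 = 16184 frames.
Within the current minute: 9 × 30 + 4 − 2 = 272 (labels ;00/;01 skipped at this minute). Total = 71928 + 16184 + 272 = 88384.

88384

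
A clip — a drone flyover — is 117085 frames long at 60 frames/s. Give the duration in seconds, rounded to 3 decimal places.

Running time = 117085 × 1/60 = 23417/12 s ≈ 1951.417 s.

1951.417 seconds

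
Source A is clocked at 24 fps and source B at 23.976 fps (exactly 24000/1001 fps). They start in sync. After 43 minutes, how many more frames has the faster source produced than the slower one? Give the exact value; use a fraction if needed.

61920/1001 frames

43 min = 2580 s.
A emits 24 × 2580 = 61920 frames; B emits 24000/1001 × 2580 = 61920000/1001.
Difference = 61920/1001 frames (≈ 61.8581); B is behind A.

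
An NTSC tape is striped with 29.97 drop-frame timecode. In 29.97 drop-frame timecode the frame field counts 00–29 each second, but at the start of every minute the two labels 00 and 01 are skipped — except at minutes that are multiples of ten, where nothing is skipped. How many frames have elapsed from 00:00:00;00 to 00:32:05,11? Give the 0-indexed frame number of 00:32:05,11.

Complete 10-minute blocks: 3, each 17982 frames → 53946.
Remaining 2 whole minutes in the current block: 1800 + 1 × 1798 = 3598 frames.
Within the current minute: 5 × 30 + 11 − 2 = 159 (labels ;00/;01 skipped at this minute). Total = 53946 + 3598 + 159 = 57703.

57703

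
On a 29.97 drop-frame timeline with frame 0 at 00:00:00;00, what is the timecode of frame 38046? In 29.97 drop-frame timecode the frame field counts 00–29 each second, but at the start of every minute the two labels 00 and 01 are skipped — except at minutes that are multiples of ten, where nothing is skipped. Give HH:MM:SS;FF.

Each 10-minute DF block holds 10 × 60 × 30 − 9 × 2 = 17982 frames. 38046 ÷ 17982 → 2 full blocks, remainder 2082.
Within the partial block the first minute is 1800 frames and each further minute 1798, so 1 further minute boundary passed. Total skipped labels = 18 × 2 + 2 × 1 = 38.
Non-drop label index = 38046 + 38 = 38084; at 30 labels/s that is 00:21:09:14, i.e. DF 00:21:09;14.

00:21:09;14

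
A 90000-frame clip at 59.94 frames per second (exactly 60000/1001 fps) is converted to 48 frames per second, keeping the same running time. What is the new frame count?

Target frames = source frames × (target rate / source rate) = 90000 × (48)/(60000/1001) = 90000 × 1001/1250 = 72072.

72072 frames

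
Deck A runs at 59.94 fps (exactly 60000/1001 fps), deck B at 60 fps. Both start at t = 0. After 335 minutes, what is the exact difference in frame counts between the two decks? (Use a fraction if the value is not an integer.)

1206000/1001 frames

335 min = 20100 s.
A emits 60000/1001 × 20100 = 1206000000/1001 frames; B emits 60 × 20100 = 1206000.
Difference = 1206000/1001 frames (≈ 1204.7952); B is ahead of A.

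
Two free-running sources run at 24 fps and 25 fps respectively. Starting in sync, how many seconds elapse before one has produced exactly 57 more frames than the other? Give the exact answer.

The gap grows by |25 − 24| = 1 frame per second.
Time for a 57-frame gap: 57 ÷ (1) = 57 s.

57 seconds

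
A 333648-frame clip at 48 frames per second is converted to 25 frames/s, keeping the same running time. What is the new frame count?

Target frames = source frames × (target rate / source rate) = 333648 × (25)/(48) = 333648 × 25/48 = 173775.

173775 frames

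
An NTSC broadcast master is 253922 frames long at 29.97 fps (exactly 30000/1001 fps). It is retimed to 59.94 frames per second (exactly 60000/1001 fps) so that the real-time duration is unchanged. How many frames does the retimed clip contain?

Target frames = source frames × (target rate / source rate) = 253922 × (60000/1001)/(30000/1001) = 253922 × 2 = 507844.

507844 frames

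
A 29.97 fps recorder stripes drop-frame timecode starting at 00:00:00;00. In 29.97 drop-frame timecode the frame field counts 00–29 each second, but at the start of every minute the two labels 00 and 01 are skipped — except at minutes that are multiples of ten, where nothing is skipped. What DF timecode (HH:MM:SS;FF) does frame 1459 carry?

00:00:48;19

Ten DF minutes hold 17982 frames, so frame 1459 lies in block 0 (frames 0–17981) with 1459 frames into that block.
The block's first minute is 1800 frames and the rest 1798 each; 1459 frames reaches minute 0, so 0 × 18 + 0 × 2 = 0 labels have been skipped so far.
Adding those back, label number 1459 + 0 = 1459 at 30 labels/s is 48 s + 19 f = 0 h 0 min 48 s frame 19, i.e. 00:00:48;19.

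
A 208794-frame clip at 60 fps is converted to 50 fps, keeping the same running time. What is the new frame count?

173995 frames

Target frames = source frames × (target rate / source rate) = 208794 × (50)/(60) = 208794 × 5/6 = 173995.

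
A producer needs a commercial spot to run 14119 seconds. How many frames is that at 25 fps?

352975 frames

Frames = 14119 × 25 = 352975.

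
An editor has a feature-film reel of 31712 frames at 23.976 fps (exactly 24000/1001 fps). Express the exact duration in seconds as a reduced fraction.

Running time = 31712 ÷ (24000/1001) = 31712 × 1001/24000 = 991991/750 s.

991991/750 seconds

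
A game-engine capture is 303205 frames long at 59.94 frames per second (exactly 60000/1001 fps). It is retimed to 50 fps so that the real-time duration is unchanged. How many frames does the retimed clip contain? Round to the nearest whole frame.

252924 frames

Frames at target rate = 303205 × (50) / (60000/1001) = 60701641/240 ≈ 252923.504.
Nearest whole frame: 252924.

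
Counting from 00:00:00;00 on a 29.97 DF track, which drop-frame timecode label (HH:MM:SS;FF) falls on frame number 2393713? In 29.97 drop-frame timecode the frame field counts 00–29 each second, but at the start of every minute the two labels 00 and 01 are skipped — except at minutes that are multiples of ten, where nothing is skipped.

Ten DF minutes hold 17982 frames, so frame 2393713 lies in block 133 (frames 2391606–2409587) with 2107 frames into that block.
The block's first minute is 1800 frames and the rest 1798 each; 2107 frames reaches minute 1, so 133 × 18 + 1 × 2 = 2396 labels have been skipped so far.
Adding those back, label number 2393713 + 2396 = 2396109 at 30 labels/s is 79870 s + 9 f = 22 h 11 min 10 s frame 9, i.e. 22:11:10;09.

22:11:10;09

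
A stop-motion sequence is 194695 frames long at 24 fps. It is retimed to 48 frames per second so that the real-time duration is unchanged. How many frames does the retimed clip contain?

Target frames = source frames × (target rate / source rate) = 194695 × (48)/(24) = 194695 × 2 = 389390.

389390 frames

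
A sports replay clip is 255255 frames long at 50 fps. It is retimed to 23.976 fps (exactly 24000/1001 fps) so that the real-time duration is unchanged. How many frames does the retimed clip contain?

122400 frames

Target frames = source frames × (target rate / source rate) = 255255 × (24000/1001)/(50) = 255255 × 480/1001 = 122400.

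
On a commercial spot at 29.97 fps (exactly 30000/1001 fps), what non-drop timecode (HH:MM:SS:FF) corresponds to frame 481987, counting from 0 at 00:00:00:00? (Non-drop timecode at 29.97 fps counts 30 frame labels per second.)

481987 ÷ 30 = 16066 full seconds, remainder 7 frames.
16066 s = 4 h 27 min 46 s.
Timecode: 04:27:46:07.

04:27:46:07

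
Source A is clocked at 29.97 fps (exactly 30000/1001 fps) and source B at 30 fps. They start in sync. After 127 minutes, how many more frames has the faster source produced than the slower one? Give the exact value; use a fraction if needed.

127 min = 7620 s.
A emits 30000/1001 × 7620 = 228600000/1001 frames; B emits 30 × 7620 = 228600.
Difference = 228600/1001 frames (≈ 228.3716); B is ahead of A.

228600/1001 frames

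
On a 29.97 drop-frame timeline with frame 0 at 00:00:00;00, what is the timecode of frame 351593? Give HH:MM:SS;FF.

03:15:31;15

Each 10-minute DF block holds 10 × 60 × 30 − 9 × 2 = 17982 frames. 351593 ÷ 17982 → 19 full blocks, remainder 9935.
Within the partial block the first minute is 1800 frames and each further minute 1798, so 5 further minute boundaries passed. Total skipped labels = 18 × 19 + 2 × 5 = 352.
Non-drop label index = 351593 + 352 = 351945; at 30 labels/s that is 03:15:31:15, i.e. DF 03:15:31;15.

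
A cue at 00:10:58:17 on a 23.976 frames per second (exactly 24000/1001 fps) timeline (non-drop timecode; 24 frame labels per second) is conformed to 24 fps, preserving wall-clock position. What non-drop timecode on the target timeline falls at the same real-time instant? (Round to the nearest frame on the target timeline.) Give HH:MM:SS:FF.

00:10:59:09

Source frame index: (0×3600 + 10×60 + 58) × 24 + 17 = 15809.
Real time: 15809 / (24000/1001) = 15824809/24000 s.
Target frame: (15824809/24000) × (24) = 15824809/1000 ≈ 15824.809 → 15825.
At 24 labels/s: frame 15825 → 00:10:59:09.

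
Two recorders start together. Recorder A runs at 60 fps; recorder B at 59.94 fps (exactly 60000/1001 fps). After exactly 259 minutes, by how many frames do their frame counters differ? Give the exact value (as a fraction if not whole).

259 min = 15540 s.
A emits 60 × 15540 = 932400 frames; B emits 60000/1001 × 15540 = 133200000/143.
Difference = 133200/143 frames (≈ 931.4685); B is behind A.

133200/143 frames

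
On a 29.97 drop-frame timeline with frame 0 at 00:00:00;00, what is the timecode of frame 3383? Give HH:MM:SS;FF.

00:01:52;25

Each 10-minute DF block holds 10 × 60 × 30 − 9 × 2 = 17982 frames. 3383 ÷ 17982 → 0 full blocks, remainder 3383.
Within the partial block the first minute is 1800 frames and each further minute 1798, so 1 further minute boundary passed. Total skipped labels = 18 × 0 + 2 × 1 = 2.
Non-drop label index = 3383 + 2 = 3385; at 30 labels/s that is 00:01:52:25, i.e. DF 00:01:52;25.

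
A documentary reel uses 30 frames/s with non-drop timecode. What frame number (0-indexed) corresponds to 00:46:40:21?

84021

Total seconds to the label: (0 × 3600 + 46 × 60 + 40) = 2800.
Frame index = 2800 × 30 + 21 = 84021.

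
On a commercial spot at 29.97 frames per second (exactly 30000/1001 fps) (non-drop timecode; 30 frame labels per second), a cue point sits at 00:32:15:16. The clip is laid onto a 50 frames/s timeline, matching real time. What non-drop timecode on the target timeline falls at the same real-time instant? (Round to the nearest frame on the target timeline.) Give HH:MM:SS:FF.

00:32:17:23

Source frame index: (0×3600 + 32×60 + 15) × 30 + 16 = 58066.
Real time: 58066 / (30000/1001) = 29062033/15000 s.
Target frame: (29062033/15000) × (50) = 29062033/300 ≈ 96873.443 → 96873.
At 50 labels/s: frame 96873 → 00:32:17:23.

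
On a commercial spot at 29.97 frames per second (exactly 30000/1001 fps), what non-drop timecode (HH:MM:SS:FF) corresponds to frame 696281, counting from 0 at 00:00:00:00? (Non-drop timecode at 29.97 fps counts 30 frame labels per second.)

696281 ÷ 30 = 23209 full seconds, remainder 11 frames.
23209 s = 6 h 26 min 49 s.
Timecode: 06:26:49:11.

06:26:49:11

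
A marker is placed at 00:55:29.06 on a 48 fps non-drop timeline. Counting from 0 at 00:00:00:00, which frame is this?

159798

Total seconds to the label: (0 × 3600 + 55 × 60 + 29) = 3329.
Frame index = 3329 × 48 + 6 = 159798.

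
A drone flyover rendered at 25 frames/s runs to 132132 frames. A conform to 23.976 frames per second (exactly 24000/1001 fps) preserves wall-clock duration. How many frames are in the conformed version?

126720 frames

Target frames = source frames × (target rate / source rate) = 132132 × (24000/1001)/(25) = 132132 × 960/1001 = 126720.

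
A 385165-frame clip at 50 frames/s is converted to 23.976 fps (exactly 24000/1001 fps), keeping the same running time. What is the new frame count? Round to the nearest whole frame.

Frames at target rate = 385165 × (24000/1001) / (50) = 16807200/91 ≈ 184694.505.
Nearest whole frame: 184695.

184695 frames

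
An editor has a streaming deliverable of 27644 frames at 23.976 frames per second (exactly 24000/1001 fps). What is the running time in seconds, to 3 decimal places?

Running time = 27644 × 1001/24000 = 6917911/6000 s ≈ 1152.985 s.

1152.985 seconds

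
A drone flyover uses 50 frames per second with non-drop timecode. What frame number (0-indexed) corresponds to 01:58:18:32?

Total seconds to the label: (1 × 3600 + 58 × 60 + 18) = 7098.
Frame index = 7098 × 50 + 32 = 354932.

frame 354932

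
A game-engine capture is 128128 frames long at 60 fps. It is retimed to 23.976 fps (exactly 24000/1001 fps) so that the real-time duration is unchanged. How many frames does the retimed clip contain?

51200 frames

Target frames = source frames × (target rate / source rate) = 128128 × (24000/1001)/(60) = 128128 × 400/1001 = 51200.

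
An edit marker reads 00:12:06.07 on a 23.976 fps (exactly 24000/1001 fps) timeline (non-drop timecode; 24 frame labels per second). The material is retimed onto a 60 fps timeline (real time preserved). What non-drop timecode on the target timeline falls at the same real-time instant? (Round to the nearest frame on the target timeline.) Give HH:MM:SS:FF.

00:12:07:01

Source frame index: (0×3600 + 12×60 + 6) × 24 + 7 = 17431.
Real time: 17431 / (24000/1001) = 17448431/24000 s.
Target frame: (17448431/24000) × (60) = 17448431/400 ≈ 43621.077 → 43621.
At 60 labels/s: frame 43621 → 00:12:07:01.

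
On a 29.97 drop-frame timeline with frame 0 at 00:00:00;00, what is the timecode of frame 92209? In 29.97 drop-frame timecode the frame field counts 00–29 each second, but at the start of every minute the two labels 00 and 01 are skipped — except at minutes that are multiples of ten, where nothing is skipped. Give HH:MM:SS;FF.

00:51:16;21

Ten DF minutes hold 17982 frames, so frame 92209 lies in block 5 (frames 89910–107891) with 2299 frames into that block.
The block's first minute is 1800 frames and the rest 1798 each; 2299 frames reaches minute 1, so 5 × 18 + 1 × 2 = 92 labels have been skipped so far.
Adding those back, label number 92209 + 92 = 92301 at 30 labels/s is 3076 s + 21 f = 0 h 51 min 16 s frame 21, i.e. 00:51:16;21.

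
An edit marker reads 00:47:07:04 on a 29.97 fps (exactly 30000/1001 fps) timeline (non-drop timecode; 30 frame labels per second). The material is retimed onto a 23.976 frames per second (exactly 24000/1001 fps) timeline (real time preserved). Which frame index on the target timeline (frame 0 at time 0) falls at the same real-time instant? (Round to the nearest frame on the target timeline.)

frame 67851

Source frame index: (0×3600 + 47×60 + 7) × 30 + 4 = 84814.
Real time: 84814 / (30000/1001) = 42449407/15000 s.
Target frame: (42449407/15000) × (24000/1001) = 339256/5 ≈ 67851.200 → 67851.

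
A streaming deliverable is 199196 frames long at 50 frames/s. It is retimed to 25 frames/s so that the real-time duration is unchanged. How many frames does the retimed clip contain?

Target frames = source frames × (target rate / source rate) = 199196 × (25)/(50) = 199196 × 1/2 = 99598.

99598 frames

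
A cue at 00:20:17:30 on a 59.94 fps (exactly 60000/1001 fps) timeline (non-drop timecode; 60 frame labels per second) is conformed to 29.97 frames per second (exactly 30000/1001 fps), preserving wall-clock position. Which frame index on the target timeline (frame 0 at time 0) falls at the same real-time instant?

frame 36525

Source frame index: (0×3600 + 20×60 + 17) × 60 + 30 = 73050.
Real time: 73050 / (60000/1001) = 487487/400 s.
Target frame: (487487/400) × (30000/1001) = 36525.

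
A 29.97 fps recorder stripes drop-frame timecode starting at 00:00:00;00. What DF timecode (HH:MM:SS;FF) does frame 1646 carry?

Ten DF minutes hold 17982 frames, so frame 1646 lies in block 0 (frames 0–17981) with 1646 frames into that block.
The block's first minute is 1800 frames and the rest 1798 each; 1646 frames reaches minute 0, so 0 × 18 + 0 × 2 = 0 labels have been skipped so far.
Adding those back, label number 1646 + 0 = 1646 at 30 labels/s is 54 s + 26 f = 0 h 0 min 54 s frame 26, i.e. 00:00:54;26.

00:00:54;26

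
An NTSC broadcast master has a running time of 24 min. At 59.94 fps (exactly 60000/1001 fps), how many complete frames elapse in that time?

86313 frames

24 min = 1440 s.
Frames = 1440 × 60000/1001 = 86400000/1001 ≈ 86313.6863.
Complete frames: 86313.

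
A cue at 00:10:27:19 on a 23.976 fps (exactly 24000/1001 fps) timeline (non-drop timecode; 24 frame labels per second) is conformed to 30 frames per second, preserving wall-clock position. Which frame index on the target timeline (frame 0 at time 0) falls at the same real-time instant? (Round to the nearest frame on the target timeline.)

Source frame index: (0×3600 + 10×60 + 27) × 24 + 19 = 15067.
Real time: 15067 / (24000/1001) = 15082067/24000 s.
Target frame: (15082067/24000) × (30) = 15082067/800 ≈ 18852.584 → 18853.

frame 18853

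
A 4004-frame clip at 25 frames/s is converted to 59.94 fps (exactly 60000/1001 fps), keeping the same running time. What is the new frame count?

Target frames = source frames × (target rate / source rate) = 4004 × (60000/1001)/(25) = 4004 × 2400/1001 = 9600.

9600 frames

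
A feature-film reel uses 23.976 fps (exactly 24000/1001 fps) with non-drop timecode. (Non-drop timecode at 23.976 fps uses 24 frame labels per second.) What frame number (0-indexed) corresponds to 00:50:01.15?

Total seconds to the label: (0 × 3600 + 50 × 60 + 1) = 3001.
Frame index = 3001 × 24 + 15 = 72039.

72039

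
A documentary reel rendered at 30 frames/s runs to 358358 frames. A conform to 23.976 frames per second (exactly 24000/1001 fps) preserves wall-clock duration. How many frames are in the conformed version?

Target frames = source frames × (target rate / source rate) = 358358 × (24000/1001)/(30) = 358358 × 800/1001 = 286400.

286400 frames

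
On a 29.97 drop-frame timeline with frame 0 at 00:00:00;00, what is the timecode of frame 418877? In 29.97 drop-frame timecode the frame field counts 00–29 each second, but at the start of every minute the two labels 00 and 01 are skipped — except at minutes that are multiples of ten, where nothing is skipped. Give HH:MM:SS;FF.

Ten DF minutes hold 17982 frames, so frame 418877 lies in block 23 (frames 413586–431567) with 5291 frames into that block.
The block's first minute is 1800 frames and the rest 1798 each; 5291 frames reaches minute 2, so 23 × 18 + 2 × 2 = 418 labels have been skipped so far.
Adding those back, label number 418877 + 418 = 419295 at 30 labels/s is 13976 s + 15 f = 3 h 52 min 56 s frame 15, i.e. 03:52:56;15.

03:52:56;15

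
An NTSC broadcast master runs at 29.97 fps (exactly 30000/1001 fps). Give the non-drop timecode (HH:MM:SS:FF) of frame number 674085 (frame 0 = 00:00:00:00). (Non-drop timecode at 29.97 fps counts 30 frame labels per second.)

674085 ÷ 30 = 22469 full seconds, remainder 15 frames.
22469 s = 6 h 14 min 29 s.
Timecode: 06:14:29:15.

06:14:29:15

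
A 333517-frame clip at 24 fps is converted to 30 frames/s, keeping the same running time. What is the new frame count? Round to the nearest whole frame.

Frames at target rate = 333517 × (30) / (24) = 1667585/4 ≈ 416896.250.
Nearest whole frame: 416896.

416896 frames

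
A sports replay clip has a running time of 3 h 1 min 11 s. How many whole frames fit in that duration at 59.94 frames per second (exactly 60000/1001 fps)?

3 h 1 min 11 s = 10871 s.
Frames = 10871 × 60000/1001 = 93180000/143 ≈ 651608.3916.
Complete frames: 651608.

651608 frames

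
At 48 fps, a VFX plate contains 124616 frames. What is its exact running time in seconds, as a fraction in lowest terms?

15577/6 seconds

Running time = 124616 ÷ (48) = 124616 × 1/48 = 15577/6 s.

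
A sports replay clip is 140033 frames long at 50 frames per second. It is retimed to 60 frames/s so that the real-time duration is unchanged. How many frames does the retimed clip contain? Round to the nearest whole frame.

Frames at target rate = 140033 × (60) / (50) = 840198/5 ≈ 168039.600.
Nearest whole frame: 168040.

168040 frames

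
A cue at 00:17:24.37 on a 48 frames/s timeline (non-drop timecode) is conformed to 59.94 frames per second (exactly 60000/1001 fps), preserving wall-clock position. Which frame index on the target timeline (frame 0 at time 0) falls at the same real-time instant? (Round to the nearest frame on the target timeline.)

frame 62624

Source frame index: (0×3600 + 17×60 + 24) × 48 + 37 = 50149.
Real time: 50149 / (48) = 50149/48 s.
Target frame: (50149/48) × (60000/1001) = 5698750/91 ≈ 62623.626 → 62624.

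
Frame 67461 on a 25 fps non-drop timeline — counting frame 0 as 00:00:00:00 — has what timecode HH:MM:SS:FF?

67461 ÷ 25 = 2698 full seconds, remainder 11 frames.
2698 s = 0 h 44 min 58 s.
Timecode: 00:44:58:11.

00:44:58:11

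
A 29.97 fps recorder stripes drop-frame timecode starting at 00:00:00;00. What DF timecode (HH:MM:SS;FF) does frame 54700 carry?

Each 10-minute DF block holds 10 × 60 × 30 − 9 × 2 = 17982 frames. 54700 ÷ 17982 → 3 full blocks, remainder 754.
Within the partial block the first minute is 1800 frames and each further minute 1798, so 0 further minute boundaries passed. Total skipped labels = 18 × 3 + 2 × 0 = 54.
Non-drop label index = 54700 + 54 = 54754; at 30 labels/s that is 00:30:25:04, i.e. DF 00:30:25;04.

00:30:25;04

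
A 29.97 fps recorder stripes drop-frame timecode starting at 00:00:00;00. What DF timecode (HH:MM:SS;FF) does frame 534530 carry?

Each 10-minute DF block holds 10 × 60 × 30 − 9 × 2 = 17982 frames. 534530 ÷ 17982 → 29 full blocks, remainder 13052.
Within the partial block the first minute is 1800 frames and each further minute 1798, so 7 further minute boundaries passed. Total skipped labels = 18 × 29 + 2 × 7 = 536.
Non-drop label index = 534530 + 536 = 535066; at 30 labels/s that is 04:57:15:16, i.e. DF 04:57:15;16.

04:57:15;16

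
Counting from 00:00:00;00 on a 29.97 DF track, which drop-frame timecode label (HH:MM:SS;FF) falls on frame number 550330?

Ten DF minutes hold 17982 frames, so frame 550330 lies in block 30 (frames 539460–557441) with 10870 frames into that block.
The block's first minute is 1800 frames and the rest 1798 each; 10870 frames reaches minute 6, so 30 × 18 + 6 × 2 = 552 labels have been skipped so far.
Adding those back, label number 550330 + 552 = 550882 at 30 labels/s is 18362 s + 22 f = 5 h 6 min 2 s frame 22, i.e. 05:06:02;22.

05:06:02;22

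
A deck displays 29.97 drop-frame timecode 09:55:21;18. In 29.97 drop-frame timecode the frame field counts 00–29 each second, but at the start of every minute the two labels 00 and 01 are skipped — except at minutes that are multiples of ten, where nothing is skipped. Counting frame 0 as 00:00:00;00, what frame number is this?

Complete 10-minute blocks: 59, each 17982 frames → 1060938.
Remaining 5 whole minutes in the current block: 1800 + 4 × 1798 = 8992 frames.
Within the current minute: 21 × 30 + 18 − 2 = 646 (labels ;00/;01 skipped at this minute). Total = 1060938 + 8992 + 646 = 1070576.

1070576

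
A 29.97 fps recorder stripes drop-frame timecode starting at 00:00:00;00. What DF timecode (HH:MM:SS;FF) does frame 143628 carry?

Each 10-minute DF block holds 10 × 60 × 30 − 9 × 2 = 17982 frames. 143628 ÷ 17982 → 7 full blocks, remainder 17754.
Within the partial block the first minute is 1800 frames and each further minute 1798, so 9 further minute boundaries passed. Total skipped labels = 18 × 7 + 2 × 9 = 144.
Non-drop label index = 143628 + 144 = 143772; at 30 labels/s that is 01:19:52:12, i.e. DF 01:19:52;12.

01:19:52;12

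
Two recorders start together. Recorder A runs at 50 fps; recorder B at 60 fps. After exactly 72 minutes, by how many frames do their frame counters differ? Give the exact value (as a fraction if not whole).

43200 frames

72 min = 4320 s.
A emits 50 × 4320 = 216000 frames; B emits 60 × 4320 = 259200.
Difference = 43200 frames; B is ahead of A.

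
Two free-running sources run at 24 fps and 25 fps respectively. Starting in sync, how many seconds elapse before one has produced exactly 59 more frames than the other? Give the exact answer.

The gap grows by |25 − 24| = 1 frame per second.
Time for a 59-frame gap: 59 ÷ (1) = 59 s.

59 seconds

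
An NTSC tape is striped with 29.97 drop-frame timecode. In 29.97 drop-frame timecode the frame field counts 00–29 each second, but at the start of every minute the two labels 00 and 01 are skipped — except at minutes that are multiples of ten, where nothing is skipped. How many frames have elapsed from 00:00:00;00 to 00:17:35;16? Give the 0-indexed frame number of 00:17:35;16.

31634

Complete 10-minute blocks: 1, each 17982 frames → 17982.
Remaining 7 whole minutes in the current block: 1800 + 6 × 1798 = 12588 frames.
Within the current minute: 35 × 30 + 16 − 2 = 1064 (labels ;00/;01 skipped at this minute). Total = 17982 + 12588 + 1064 = 31634.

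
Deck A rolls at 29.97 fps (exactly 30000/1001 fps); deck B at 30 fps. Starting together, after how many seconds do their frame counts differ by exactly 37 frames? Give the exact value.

37037/30 seconds

The gap grows by |30 − 30000/1001| = 30/1001 frames per second.
Time for a 37-frame gap: 37 ÷ (30/1001) = 37037/30 s.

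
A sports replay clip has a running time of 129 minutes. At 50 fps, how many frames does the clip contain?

387000 frames

129 min = 7740 s.
Frames = 7740 × 50 = 387000.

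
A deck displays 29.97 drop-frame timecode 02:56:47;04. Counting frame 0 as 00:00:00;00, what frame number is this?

317896

As if non-drop at 30 labels/s: (2 × 3600 + 56 × 60 + 47) × 30 + 4 = 318214.
Minute boundaries passed: 176; those not divisible by 10: 176 − 17 = 159; dropped labels = 2 × 159 = 318.
Actual frame index = 318214 − 318 = 317896.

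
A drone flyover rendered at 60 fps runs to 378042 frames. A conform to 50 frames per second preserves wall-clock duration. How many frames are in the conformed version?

315035 frames

Target frames = source frames × (target rate / source rate) = 378042 × (50)/(60) = 378042 × 5/6 = 315035.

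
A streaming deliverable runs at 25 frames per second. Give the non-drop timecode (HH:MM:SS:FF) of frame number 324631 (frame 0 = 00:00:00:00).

03:36:25:06

324631 ÷ 25 = 12985 full seconds, remainder 6 frames.
12985 s = 3 h 36 min 25 s.
Timecode: 03:36:25:06.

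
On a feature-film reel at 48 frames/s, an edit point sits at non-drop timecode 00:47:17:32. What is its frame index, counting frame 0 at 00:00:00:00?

Total seconds to the label: (0 × 3600 + 47 × 60 + 17) = 2837.
Frame index = 2837 × 48 + 32 = 136208.

frame 136208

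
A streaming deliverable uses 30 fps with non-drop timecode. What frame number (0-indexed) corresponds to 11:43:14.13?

1265833

Total seconds to the label: (11 × 3600 + 43 × 60 + 14) = 42194.
Frame index = 42194 × 30 + 13 = 1265833.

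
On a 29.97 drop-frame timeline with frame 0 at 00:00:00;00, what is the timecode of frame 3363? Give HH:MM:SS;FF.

Each 10-minute DF block holds 10 × 60 × 30 − 9 × 2 = 17982 frames. 3363 ÷ 17982 → 0 full blocks, remainder 3363.
Within the partial block the first minute is 1800 frames and each further minute 1798, so 1 further minute boundary passed. Total skipped labels = 18 × 0 + 2 × 1 = 2.
Non-drop label index = 3363 + 2 = 3365; at 30 labels/s that is 00:01:52:05, i.e. DF 00:01:52;05.

00:01:52;05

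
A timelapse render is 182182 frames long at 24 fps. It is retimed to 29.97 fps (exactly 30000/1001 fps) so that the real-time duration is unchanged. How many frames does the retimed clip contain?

227500 frames

Target frames = source frames × (target rate / source rate) = 182182 × (30000/1001)/(24) = 182182 × 1250/1001 = 227500.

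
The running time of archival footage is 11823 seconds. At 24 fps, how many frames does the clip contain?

Frames = 11823 × 24 = 283752.

283752 frames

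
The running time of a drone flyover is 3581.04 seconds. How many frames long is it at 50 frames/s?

Frames = 3581.04 × 50 = 179052.

179052 frames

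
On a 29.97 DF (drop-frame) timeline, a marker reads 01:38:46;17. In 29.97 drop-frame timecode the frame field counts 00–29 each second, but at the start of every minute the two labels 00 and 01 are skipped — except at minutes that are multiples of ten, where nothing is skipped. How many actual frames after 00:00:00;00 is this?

177619

Complete 10-minute blocks: 9, each 17982 frames → 161838.
Remaining 8 whole minutes in the current block: 1800 + 7 × 1798 = 14386 frames.
Within the current minute: 46 × 30 + 17 − 2 = 1395 (labels ;00/;01 skipped at this minute). Total = 161838 + 14386 + 1395 = 177619.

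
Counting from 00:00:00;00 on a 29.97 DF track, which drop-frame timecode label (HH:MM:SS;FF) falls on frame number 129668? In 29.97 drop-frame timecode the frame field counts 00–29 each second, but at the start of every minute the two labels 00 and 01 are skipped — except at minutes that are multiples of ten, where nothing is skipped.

01:12:06;18

Each 10-minute DF block holds 10 × 60 × 30 − 9 × 2 = 17982 frames. 129668 ÷ 17982 → 7 full blocks, remainder 3794.
Within the partial block the first minute is 1800 frames and each further minute 1798, so 2 further minute boundaries passed. Total skipped labels = 18 × 7 + 2 × 2 = 130.
Non-drop label index = 129668 + 130 = 129798; at 30 labels/s that is 01:12:06:18, i.e. DF 01:12:06;18.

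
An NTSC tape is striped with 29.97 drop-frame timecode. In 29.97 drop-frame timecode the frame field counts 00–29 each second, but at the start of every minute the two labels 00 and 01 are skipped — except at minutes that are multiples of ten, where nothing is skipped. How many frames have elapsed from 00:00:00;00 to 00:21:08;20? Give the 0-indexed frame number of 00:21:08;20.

38022

As if non-drop at 30 labels/s: (0 × 3600 + 21 × 60 + 8) × 30 + 20 = 38060.
Minute boundaries passed: 21; those not divisible by 10: 21 − 2 = 19; dropped labels = 2 × 19 = 38.
Actual frame index = 38060 − 38 = 38022.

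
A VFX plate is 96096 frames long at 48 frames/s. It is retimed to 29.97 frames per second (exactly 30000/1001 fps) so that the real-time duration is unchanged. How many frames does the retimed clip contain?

60000 frames

Target frames = source frames × (target rate / source rate) = 96096 × (30000/1001)/(48) = 96096 × 625/1001 = 60000.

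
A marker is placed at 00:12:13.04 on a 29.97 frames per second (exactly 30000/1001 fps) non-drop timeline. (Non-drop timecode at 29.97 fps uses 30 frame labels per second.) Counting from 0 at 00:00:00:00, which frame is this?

Total seconds to the label: (0 × 3600 + 12 × 60 + 13) = 733.
Frame index = 733 × 30 + 4 = 21994.

frame 21994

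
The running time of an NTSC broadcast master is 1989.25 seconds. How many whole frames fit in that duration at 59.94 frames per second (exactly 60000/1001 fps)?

Frames = 1989.25 × 60000/1001 = 119355000/1001 ≈ 119235.7642.
Complete frames: 119235.

119235 frames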